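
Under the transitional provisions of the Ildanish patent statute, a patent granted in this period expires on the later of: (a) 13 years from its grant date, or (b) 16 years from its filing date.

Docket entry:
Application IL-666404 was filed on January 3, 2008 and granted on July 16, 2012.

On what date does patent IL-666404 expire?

(a) grant + 13 years → 16 July 2025.
(b) filing + 16 years → 3 January 2024.
Later of the two: 16 July 2025.

2025-07-16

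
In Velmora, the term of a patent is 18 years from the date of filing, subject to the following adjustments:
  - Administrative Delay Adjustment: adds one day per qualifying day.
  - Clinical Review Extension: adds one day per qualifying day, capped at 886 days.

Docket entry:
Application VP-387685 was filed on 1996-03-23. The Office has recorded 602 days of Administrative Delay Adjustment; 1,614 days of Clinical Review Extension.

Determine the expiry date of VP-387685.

2018-04-19

Base term: filing date + 18 years → 23 March 2014.
Administrative Delay Adjustment: +602 days → 15 November 2015.
Clinical Review Extension: 1614 days claimed exceeds the 886-day cap, so +886 days → 19 April 2018.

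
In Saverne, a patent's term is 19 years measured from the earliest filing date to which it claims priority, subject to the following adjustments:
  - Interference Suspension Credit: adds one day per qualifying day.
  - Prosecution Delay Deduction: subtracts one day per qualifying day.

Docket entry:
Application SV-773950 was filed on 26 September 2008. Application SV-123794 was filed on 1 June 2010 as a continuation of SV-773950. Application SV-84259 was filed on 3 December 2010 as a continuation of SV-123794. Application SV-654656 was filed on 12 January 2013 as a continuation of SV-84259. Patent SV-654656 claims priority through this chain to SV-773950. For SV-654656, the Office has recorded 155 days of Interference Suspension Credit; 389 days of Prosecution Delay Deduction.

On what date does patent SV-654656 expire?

Earliest priority filing: 26 September 2008.
Base term: 26 September 2008 + 19 years → 26 September 2027.
Interference Suspension Credit: +155 days → 28 February 2028.
Prosecution Delay Deduction: −389 days → 4 February 2027.

February 4, 2027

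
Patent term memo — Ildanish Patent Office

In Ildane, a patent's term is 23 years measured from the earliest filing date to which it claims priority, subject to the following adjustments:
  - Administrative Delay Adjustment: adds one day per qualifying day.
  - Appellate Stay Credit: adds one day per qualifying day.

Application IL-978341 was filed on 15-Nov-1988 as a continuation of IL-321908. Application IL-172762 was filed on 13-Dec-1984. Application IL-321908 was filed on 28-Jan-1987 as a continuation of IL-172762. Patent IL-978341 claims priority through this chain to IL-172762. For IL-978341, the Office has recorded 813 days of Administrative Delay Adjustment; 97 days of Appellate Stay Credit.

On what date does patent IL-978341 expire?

Earliest priority filing: 13 December 1984.
Base term: 13 December 1984 + 23 years → 13 December 2007.
Administrative Delay Adjustment: +813 days → 5 March 2010.
Appellate Stay Credit: +97 days → 10 June 2010.

2010-06-10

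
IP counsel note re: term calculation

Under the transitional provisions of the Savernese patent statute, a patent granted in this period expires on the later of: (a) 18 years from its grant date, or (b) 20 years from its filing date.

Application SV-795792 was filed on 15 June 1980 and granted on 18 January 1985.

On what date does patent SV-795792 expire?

(a) grant + 18 years → 18 January 2003.
(b) filing + 20 years → 15 June 2000.
Later of the two: 18 January 2003.

2003-01-18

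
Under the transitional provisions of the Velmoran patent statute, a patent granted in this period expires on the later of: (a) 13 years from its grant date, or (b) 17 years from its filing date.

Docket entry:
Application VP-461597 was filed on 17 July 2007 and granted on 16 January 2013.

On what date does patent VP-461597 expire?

(a) grant + 13 years → 16 January 2026.
(b) filing + 17 years → 17 July 2024.
Later of the two: 16 January 2026.

2026-01-16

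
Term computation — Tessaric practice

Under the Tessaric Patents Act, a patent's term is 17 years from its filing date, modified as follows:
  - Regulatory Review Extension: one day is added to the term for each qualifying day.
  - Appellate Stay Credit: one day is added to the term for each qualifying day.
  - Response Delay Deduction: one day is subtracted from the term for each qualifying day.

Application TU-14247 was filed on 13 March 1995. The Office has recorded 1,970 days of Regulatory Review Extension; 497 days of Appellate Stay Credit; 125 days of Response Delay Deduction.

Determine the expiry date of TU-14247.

August 11, 2018

Base term: filing date + 17 years → 13 March 2012.
Regulatory Review Extension: +1970 days → 4 August 2017.
Appellate Stay Credit: +497 days → 14 December 2018.
Response Delay Deduction: −125 days → 11 August 2018.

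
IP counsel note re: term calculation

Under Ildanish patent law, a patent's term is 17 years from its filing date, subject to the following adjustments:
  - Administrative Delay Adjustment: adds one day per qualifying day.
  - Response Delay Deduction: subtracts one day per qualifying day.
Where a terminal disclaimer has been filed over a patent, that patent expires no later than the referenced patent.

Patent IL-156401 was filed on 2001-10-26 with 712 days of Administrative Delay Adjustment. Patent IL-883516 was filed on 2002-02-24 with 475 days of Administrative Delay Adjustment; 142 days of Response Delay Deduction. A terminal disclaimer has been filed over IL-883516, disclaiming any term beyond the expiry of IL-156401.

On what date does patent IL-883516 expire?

Natural term of IL-883516:
  Base: filing + 17 years → 24 February 2019.
  Administrative Delay Adjustment: +475 days → 13 June 2020.
  Response Delay Deduction: −142 days → 23 January 2020.
Expiry of referenced patent IL-156401:
  Base: filing + 17 years → 26 October 2018.
  Administrative Delay Adjustment: +712 days → 7 October 2020.
Terminal disclaimer: IL-883516 expires on the earlier of 23 January 2020 and 7 October 2020.

2020-01-23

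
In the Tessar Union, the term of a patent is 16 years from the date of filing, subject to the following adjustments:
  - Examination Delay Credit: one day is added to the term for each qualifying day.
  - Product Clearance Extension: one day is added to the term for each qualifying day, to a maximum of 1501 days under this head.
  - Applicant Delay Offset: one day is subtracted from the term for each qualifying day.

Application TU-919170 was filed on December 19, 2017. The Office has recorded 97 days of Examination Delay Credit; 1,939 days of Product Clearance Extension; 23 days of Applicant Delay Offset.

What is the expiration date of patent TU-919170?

Base term: filing date + 16 years → 19 December 2033.
Examination Delay Credit: +97 days → 26 March 2034.
Product Clearance Extension: 1939 days claimed exceeds the 1501-day cap, so +1501 days → 5 May 2038.
Applicant Delay Offset: −23 days → 12 April 2038.

April 12, 2038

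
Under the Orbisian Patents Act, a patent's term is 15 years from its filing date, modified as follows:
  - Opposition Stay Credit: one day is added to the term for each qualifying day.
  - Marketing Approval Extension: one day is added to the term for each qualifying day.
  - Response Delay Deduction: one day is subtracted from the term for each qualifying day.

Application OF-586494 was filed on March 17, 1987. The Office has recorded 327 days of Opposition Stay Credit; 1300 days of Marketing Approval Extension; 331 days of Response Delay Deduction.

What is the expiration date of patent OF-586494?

Base term: filing date + 15 years → 17 March 2002.
Opposition Stay Credit: +327 days → 7 February 2003.
Marketing Approval Extension: +1300 days → 30 August 2006.
Response Delay Deduction: −331 days → 3 October 2005.

2005-10-03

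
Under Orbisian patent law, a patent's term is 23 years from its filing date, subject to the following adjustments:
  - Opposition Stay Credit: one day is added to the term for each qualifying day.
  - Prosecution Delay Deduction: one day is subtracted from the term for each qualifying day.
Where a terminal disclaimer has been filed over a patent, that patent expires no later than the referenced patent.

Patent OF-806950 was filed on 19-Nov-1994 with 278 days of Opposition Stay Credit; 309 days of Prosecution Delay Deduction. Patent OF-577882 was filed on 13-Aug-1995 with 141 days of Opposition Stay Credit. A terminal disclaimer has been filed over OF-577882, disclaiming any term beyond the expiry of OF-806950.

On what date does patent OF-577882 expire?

October 19, 2017

Natural term of OF-577882:
  Base: filing + 23 years → 13 August 2018.
  Opposition Stay Credit: +141 days → 1 January 2019.
Expiry of referenced patent OF-806950:
  Base: filing + 23 years → 19 November 2017.
  Opposition Stay Credit: +278 days → 24 August 2018.
  Prosecution Delay Deduction: −309 days → 19 October 2017.
Terminal disclaimer: OF-577882 expires on the earlier of 1 January 2019 and 19 October 2017.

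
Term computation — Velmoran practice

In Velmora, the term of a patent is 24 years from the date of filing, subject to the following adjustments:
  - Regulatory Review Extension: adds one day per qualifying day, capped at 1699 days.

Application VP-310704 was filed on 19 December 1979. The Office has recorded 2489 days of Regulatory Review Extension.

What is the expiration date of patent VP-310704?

Base term: filing date + 24 years → 19 December 2003.
Regulatory Review Extension: 2489 days claimed exceeds the 1699-day cap, so +1699 days → 13 August 2008.

2008-08-13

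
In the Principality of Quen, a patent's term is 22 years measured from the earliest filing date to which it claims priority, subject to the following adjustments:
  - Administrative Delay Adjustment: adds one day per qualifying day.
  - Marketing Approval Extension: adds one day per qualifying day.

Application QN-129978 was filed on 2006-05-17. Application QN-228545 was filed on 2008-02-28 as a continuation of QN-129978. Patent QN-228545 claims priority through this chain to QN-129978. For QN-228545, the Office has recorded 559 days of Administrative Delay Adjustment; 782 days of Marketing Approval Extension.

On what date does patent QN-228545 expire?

Earliest priority filing: 17 May 2006.
Base term: 17 May 2006 + 22 years → 17 May 2028.
Administrative Delay Adjustment: +559 days → 27 November 2029.
Marketing Approval Extension: +782 days → 18 January 2032.

January 18, 2032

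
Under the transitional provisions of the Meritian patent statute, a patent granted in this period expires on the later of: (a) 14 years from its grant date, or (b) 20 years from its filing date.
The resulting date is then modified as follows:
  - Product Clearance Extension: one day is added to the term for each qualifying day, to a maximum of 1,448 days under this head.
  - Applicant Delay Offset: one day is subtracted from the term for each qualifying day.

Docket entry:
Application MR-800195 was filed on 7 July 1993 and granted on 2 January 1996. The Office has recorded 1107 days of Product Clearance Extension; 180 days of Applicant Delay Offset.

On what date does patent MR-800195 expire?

2016-01-20

(a) grant + 14 years → 2 January 2010.
(b) filing + 20 years → 7 July 2013.
Later of the two: 7 July 2013.
Product Clearance Extension: 1107 days (within the 1448-day cap) → +1107 days → 18 July 2016.
Applicant Delay Offset: −180 days → 20 January 2016.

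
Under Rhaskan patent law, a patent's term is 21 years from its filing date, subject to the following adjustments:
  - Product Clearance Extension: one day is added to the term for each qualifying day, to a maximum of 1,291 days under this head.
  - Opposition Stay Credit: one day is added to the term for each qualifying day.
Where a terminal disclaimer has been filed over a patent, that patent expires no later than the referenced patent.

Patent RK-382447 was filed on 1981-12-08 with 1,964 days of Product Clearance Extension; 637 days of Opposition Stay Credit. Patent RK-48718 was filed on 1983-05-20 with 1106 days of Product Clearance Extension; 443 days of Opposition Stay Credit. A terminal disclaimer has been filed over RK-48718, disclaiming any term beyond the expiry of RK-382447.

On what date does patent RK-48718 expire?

Natural term of RK-48718:
  Base: filing + 21 years → 20 May 2004.
  Product Clearance Extension: 1106 days (within the 1291-day cap) → +1106 days → 31 May 2007.
  Opposition Stay Credit: +443 days → 16 August 2008.
Expiry of referenced patent RK-382447:
  Base: filing + 21 years → 8 December 2002.
  Product Clearance Extension: 1964 days claimed exceeds the 1291-day cap, so +1291 days → 21 June 2006.
  Opposition Stay Credit: +637 days → 19 March 2008.
Terminal disclaimer: RK-48718 expires on the earlier of 16 August 2008 and 19 March 2008.

2008-03-19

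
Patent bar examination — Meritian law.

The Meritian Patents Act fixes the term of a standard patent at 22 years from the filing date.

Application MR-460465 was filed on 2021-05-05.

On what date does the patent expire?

2043-05-05

Filing date + 22 years → 5 May 2043.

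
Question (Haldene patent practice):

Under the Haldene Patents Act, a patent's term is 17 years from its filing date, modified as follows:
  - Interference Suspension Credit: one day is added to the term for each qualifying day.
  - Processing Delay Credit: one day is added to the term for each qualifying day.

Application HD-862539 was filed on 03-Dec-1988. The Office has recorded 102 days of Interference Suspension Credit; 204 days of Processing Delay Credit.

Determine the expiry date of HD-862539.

October 5, 2006

Base term: filing date + 17 years → 3 December 2005.
Interference Suspension Credit: +102 days → 15 March 2006.
Processing Delay Credit: +204 days → 5 October 2006.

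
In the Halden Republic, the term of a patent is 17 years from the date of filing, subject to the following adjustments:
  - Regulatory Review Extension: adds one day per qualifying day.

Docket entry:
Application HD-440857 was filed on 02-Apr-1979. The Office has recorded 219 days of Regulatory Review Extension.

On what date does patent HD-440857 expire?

Base term: filing date + 17 years → 2 April 1996.
Regulatory Review Extension: +219 days → 7 November 1996.

1996-11-07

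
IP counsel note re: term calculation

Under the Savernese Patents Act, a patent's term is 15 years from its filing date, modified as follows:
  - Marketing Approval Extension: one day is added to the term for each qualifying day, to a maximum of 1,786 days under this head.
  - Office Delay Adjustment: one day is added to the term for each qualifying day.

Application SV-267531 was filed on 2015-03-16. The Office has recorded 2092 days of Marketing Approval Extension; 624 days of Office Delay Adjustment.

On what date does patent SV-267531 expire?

2036-10-20

Base term: filing date + 15 years → 16 March 2030.
Marketing Approval Extension: 2092 days claimed exceeds the 1786-day cap, so +1786 days → 4 February 2035.
Office Delay Adjustment: +624 days → 20 October 2036.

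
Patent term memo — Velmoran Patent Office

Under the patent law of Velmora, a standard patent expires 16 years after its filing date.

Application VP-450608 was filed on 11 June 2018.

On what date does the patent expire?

Filing date + 16 years → 11 June 2034.

June 11, 2034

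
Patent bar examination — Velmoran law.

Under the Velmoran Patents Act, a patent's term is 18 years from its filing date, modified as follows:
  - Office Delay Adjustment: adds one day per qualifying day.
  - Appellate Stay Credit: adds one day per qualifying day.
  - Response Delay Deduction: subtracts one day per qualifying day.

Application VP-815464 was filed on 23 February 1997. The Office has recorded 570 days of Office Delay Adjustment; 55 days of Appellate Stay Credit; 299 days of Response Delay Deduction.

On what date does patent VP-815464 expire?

January 15, 2016

Base term: filing date + 18 years → 23 February 2015.
Office Delay Adjustment: +570 days → 15 September 2016.
Appellate Stay Credit: +55 days → 9 November 2016.
Response Delay Deduction: −299 days → 15 January 2016.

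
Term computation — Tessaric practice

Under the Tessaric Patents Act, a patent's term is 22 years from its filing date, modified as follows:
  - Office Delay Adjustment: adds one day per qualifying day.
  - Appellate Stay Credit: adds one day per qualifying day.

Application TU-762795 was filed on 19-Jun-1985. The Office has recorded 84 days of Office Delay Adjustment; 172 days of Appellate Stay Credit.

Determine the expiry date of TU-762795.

Base term: filing date + 22 years → 19 June 2007.
Office Delay Adjustment: +84 days → 11 September 2007.
Appellate Stay Credit: +172 days → 1 March 2008.

March 1, 2008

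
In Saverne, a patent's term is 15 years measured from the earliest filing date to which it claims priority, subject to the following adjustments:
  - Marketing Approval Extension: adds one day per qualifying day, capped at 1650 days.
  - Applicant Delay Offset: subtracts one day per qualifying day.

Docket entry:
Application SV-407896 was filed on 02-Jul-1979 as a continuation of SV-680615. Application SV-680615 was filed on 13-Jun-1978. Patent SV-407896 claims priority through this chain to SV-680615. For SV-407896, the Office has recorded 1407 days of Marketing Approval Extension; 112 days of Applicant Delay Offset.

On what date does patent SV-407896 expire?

December 29, 1996

Earliest priority filing: 13 June 1978.
Base term: 13 June 1978 + 15 years → 13 June 1993.
Marketing Approval Extension: 1407 days (within the 1650-day cap) → +1407 days → 20 April 1997.
Applicant Delay Offset: −112 days → 29 December 1996.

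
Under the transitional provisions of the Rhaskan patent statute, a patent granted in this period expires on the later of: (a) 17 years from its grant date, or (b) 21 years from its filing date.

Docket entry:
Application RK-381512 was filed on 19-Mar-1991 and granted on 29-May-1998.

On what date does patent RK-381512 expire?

(a) grant + 17 years → 29 May 2015.
(b) filing + 21 years → 19 March 2012.
Later of the two: 29 May 2015.

May 29, 2015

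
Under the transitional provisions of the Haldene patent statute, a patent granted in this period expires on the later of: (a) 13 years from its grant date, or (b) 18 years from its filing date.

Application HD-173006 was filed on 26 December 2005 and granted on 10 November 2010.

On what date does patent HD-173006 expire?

2023-12-26

(a) grant + 13 years → 10 November 2023.
(b) filing + 18 years → 26 December 2023.
Later of the two: 26 December 2023.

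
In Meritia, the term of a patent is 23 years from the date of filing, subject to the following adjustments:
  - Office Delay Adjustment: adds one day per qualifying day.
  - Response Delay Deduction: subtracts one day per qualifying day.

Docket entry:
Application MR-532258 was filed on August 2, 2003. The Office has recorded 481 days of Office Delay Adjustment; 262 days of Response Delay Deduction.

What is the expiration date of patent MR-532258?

2027-03-09

Base term: filing date + 23 years → 2 August 2026.
Office Delay Adjustment: +481 days → 26 November 2027.
Response Delay Deduction: −262 days → 9 March 2027.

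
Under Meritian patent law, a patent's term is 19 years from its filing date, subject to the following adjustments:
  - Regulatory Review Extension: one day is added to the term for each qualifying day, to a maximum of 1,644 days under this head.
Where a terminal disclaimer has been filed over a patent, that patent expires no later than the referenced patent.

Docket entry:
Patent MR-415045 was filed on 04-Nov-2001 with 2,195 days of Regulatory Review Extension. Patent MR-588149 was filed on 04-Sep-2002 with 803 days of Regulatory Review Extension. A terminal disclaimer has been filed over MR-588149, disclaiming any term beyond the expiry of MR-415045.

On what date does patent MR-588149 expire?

November 16, 2023

Natural term of MR-588149:
  Base: filing + 19 years → 4 September 2021.
  Regulatory Review Extension: 803 days (within the 1644-day cap) → +803 days → 16 November 2023.
Expiry of referenced patent MR-415045:
  Base: filing + 19 years → 4 November 2020.
  Regulatory Review Extension: 2195 days claimed exceeds the 1644-day cap, so +1644 days → 6 May 2025.
Terminal disclaimer: MR-588149 expires on the earlier of 16 November 2023 and 6 May 2025.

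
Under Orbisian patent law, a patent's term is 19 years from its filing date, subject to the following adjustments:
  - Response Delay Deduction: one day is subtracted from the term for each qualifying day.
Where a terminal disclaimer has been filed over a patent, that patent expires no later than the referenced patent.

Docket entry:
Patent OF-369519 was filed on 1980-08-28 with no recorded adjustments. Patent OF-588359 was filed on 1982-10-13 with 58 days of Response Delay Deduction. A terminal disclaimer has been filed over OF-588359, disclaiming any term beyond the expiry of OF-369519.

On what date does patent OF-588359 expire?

Natural term of OF-588359:
  Base: filing + 19 years → 13 October 2001.
  Response Delay Deduction: −58 days → 16 August 2001.
Expiry of referenced patent OF-369519:
  Base: filing + 19 years → 28 August 1999.
Terminal disclaimer: OF-588359 expires on the earlier of 16 August 2001 and 28 August 1999.

1999-08-28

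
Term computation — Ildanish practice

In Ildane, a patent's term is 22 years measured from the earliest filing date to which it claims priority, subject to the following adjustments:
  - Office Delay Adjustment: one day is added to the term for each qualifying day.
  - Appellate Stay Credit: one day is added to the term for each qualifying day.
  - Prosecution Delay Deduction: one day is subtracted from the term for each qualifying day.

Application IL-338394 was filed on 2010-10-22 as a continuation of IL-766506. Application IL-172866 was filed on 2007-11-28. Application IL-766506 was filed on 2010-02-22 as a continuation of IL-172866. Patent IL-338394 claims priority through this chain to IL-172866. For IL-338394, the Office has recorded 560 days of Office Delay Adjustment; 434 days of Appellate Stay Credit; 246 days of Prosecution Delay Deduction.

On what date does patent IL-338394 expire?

December 16, 2031

Earliest priority filing: 28 November 2007.
Base term: 28 November 2007 + 22 years → 28 November 2029.
Office Delay Adjustment: +560 days → 11 June 2031.
Appellate Stay Credit: +434 days → 18 August 2032.
Prosecution Delay Deduction: −246 days → 16 December 2031.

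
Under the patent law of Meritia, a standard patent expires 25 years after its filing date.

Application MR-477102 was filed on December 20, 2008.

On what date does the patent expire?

2033-12-20

Filing date + 25 years → 20 December 2033.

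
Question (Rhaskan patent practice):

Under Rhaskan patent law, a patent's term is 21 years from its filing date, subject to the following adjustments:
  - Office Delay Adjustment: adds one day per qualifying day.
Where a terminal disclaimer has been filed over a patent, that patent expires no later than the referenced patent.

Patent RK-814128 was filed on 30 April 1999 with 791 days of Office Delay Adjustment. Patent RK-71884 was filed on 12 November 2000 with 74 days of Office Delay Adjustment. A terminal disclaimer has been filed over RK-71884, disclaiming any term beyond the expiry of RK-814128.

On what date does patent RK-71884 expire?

Natural term of RK-71884:
  Base: filing + 21 years → 12 November 2021.
  Office Delay Adjustment: +74 days → 25 January 2022.
Expiry of referenced patent RK-814128:
  Base: filing + 21 years → 30 April 2020.
  Office Delay Adjustment: +791 days → 30 June 2022.
Terminal disclaimer: RK-71884 expires on the earlier of 25 January 2022 and 30 June 2022.

2022-01-25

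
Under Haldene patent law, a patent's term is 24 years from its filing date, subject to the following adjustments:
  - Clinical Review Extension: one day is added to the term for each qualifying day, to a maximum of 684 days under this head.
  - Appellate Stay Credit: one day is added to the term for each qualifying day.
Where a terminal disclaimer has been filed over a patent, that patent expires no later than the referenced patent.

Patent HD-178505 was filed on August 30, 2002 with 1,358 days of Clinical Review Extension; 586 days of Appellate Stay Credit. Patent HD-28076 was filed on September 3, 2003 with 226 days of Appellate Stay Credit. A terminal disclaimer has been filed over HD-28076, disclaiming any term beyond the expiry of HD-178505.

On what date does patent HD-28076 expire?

Natural term of HD-28076:
  Base: filing + 24 years → 3 September 2027.
  Appellate Stay Credit: +226 days → 16 April 2028.
Expiry of referenced patent HD-178505:
  Base: filing + 24 years → 30 August 2026.
  Clinical Review Extension: 1358 days claimed exceeds the 684-day cap, so +684 days → 14 July 2028.
  Appellate Stay Credit: +586 days → 20 February 2030.
Terminal disclaimer: HD-28076 expires on the earlier of 16 April 2028 and 20 February 2030.

April 16, 2028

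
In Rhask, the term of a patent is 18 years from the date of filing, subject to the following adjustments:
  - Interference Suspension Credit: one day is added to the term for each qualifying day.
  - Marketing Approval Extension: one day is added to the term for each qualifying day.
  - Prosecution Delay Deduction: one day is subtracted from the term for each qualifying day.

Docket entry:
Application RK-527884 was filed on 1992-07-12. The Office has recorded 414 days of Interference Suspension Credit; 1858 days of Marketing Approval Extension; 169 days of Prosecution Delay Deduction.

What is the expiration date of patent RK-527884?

April 14, 2016

Base term: filing date + 18 years → 12 July 2010.
Interference Suspension Credit: +414 days → 30 August 2011.
Marketing Approval Extension: +1858 days → 30 September 2016.
Prosecution Delay Deduction: −169 days → 14 April 2016.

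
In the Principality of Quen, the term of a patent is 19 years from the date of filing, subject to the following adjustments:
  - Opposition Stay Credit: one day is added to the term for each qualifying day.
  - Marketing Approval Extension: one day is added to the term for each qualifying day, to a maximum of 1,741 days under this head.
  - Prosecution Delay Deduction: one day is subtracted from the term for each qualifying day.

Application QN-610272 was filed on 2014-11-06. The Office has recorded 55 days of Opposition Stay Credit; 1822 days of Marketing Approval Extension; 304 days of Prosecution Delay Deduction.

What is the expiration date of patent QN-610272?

December 7, 2037

Base term: filing date + 19 years → 6 November 2033.
Opposition Stay Credit: +55 days → 31 December 2033.
Marketing Approval Extension: 1822 days claimed exceeds the 1741-day cap, so +1741 days → 7 October 2038.
Prosecution Delay Deduction: −304 days → 7 December 2037.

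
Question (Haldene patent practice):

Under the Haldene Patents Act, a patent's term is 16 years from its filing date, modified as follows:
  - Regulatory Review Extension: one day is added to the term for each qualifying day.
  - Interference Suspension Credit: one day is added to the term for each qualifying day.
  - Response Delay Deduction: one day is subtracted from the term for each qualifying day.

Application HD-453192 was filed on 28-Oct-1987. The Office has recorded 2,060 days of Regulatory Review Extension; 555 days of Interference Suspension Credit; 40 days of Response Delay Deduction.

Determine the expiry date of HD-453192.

2010-11-15

Base term: filing date + 16 years → 28 October 2003.
Regulatory Review Extension: +2060 days → 18 June 2009.
Interference Suspension Credit: +555 days → 25 December 2010.
Response Delay Deduction: −40 days → 15 November 2010.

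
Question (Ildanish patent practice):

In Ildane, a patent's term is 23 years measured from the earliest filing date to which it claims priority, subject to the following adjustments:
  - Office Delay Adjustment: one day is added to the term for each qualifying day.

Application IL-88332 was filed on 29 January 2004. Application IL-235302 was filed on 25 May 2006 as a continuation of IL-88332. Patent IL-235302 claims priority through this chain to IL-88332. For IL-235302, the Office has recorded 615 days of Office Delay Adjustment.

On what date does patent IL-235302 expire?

Earliest priority filing: 29 January 2004.
Base term: 29 January 2004 + 23 years → 29 January 2027.
Office Delay Adjustment: +615 days → 5 October 2028.

2028-10-05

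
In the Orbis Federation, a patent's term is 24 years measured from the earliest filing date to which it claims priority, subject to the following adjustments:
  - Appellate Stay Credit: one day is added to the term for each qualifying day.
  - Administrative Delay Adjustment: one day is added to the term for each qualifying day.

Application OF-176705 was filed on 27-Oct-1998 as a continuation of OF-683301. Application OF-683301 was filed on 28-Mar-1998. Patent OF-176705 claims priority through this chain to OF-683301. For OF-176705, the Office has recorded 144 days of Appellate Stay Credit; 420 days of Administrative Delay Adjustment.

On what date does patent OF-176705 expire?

Earliest priority filing: 28 March 1998.
Base term: 28 March 1998 + 24 years → 28 March 2022.
Appellate Stay Credit: +144 days → 19 August 2022.
Administrative Delay Adjustment: +420 days → 13 October 2023.

October 13, 2023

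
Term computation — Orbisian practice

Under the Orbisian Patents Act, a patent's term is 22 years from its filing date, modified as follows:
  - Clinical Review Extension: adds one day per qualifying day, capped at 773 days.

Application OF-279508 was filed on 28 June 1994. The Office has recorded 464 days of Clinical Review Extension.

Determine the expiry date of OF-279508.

Base term: filing date + 22 years → 28 June 2016.
Clinical Review Extension: 464 days (within the 773-day cap) → +464 days → 5 October 2017.

October 5, 2017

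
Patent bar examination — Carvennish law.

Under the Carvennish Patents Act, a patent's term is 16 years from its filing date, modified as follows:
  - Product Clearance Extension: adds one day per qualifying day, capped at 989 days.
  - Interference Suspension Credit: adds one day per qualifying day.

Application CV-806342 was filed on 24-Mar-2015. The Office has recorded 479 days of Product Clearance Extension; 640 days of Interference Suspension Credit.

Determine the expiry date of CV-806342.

Base term: filing date + 16 years → 24 March 2031.
Product Clearance Extension: 479 days (within the 989-day cap) → +479 days → 15 July 2032.
Interference Suspension Credit: +640 days → 16 April 2034.

April 16, 2034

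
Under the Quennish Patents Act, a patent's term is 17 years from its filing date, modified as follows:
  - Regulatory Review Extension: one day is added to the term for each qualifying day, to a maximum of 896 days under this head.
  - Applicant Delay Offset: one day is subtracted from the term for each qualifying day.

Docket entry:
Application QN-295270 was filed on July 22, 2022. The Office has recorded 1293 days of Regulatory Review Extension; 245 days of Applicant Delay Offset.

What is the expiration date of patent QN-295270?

Base term: filing date + 17 years → 22 July 2039.
Regulatory Review Extension: 1293 days claimed exceeds the 896-day cap, so +896 days → 3 January 2042.
Applicant Delay Offset: −245 days → 3 May 2041.

May 3, 2041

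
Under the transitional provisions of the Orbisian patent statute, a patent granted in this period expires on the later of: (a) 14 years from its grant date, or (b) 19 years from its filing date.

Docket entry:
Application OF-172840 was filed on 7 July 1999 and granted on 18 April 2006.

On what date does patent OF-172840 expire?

(a) grant + 14 years → 18 April 2020.
(b) filing + 19 years → 7 July 2018.
Later of the two: 18 April 2020.

April 18, 2020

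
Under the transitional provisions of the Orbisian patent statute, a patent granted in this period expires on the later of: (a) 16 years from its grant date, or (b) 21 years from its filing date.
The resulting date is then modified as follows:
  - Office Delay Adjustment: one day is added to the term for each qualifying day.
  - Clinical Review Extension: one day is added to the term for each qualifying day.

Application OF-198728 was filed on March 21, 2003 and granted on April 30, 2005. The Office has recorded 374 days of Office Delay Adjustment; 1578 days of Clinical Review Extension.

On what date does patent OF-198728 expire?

(a) grant + 16 years → 30 April 2021.
(b) filing + 21 years → 21 March 2024.
Later of the two: 21 March 2024.
Office Delay Adjustment: +374 days → 30 March 2025.
Clinical Review Extension: +1578 days → 25 July 2029.

July 25, 2029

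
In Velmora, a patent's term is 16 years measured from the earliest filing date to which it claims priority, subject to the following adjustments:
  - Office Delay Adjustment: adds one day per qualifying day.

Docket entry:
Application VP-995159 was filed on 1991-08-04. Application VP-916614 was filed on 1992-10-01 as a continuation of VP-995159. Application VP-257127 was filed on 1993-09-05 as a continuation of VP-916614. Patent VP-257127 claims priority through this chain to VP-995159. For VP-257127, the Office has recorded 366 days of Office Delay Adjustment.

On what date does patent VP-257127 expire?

2008-08-04

Earliest priority filing: 4 August 1991.
Base term: 4 August 1991 + 16 years → 4 August 2007.
Office Delay Adjustment: +366 days → 4 August 2008.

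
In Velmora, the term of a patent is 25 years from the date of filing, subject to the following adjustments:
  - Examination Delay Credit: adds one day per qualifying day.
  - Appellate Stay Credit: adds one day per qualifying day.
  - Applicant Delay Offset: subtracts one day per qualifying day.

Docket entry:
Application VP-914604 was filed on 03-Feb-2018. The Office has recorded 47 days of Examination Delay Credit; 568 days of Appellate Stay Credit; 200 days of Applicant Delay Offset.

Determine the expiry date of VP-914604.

Base term: filing date + 25 years → 3 February 2043.
Examination Delay Credit: +47 days → 22 March 2043.
Appellate Stay Credit: +568 days → 10 October 2044.
Applicant Delay Offset: −200 days → 24 March 2044.

March 24, 2044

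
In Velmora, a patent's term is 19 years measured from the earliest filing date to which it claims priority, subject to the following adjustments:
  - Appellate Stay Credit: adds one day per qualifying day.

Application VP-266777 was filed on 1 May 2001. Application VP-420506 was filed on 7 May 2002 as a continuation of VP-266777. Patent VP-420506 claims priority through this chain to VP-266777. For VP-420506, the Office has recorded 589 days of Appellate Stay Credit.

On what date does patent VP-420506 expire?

2021-12-11

Earliest priority filing: 1 May 2001.
Base term: 1 May 2001 + 19 years → 1 May 2020.
Appellate Stay Credit: +589 days → 11 December 2021.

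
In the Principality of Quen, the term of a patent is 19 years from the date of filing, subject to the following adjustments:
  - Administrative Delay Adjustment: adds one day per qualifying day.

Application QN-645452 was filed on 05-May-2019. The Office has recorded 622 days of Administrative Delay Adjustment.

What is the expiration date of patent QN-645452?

Base term: filing date + 19 years → 5 May 2038.
Administrative Delay Adjustment: +622 days → 17 January 2040.

2040-01-17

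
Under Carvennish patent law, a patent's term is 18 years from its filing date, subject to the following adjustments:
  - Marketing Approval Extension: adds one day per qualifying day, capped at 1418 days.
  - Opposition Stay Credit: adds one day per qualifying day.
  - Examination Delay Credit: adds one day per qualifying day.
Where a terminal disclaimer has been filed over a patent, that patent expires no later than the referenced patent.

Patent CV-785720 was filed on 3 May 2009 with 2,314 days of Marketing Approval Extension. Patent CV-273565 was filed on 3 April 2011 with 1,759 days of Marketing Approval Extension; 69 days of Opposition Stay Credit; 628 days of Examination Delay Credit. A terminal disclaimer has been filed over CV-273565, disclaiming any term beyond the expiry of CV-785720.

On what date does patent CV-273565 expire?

Natural term of CV-273565:
  Base: filing + 18 years → 3 April 2029.
  Marketing Approval Extension: 1759 days claimed exceeds the 1418-day cap, so +1418 days → 19 February 2033.
  Opposition Stay Credit: +69 days → 29 April 2033.
  Examination Delay Credit: +628 days → 17 January 2035.
Expiry of referenced patent CV-785720:
  Base: filing + 18 years → 3 May 2027.
  Marketing Approval Extension: 2314 days claimed exceeds the 1418-day cap, so +1418 days → 21 March 2031.
Terminal disclaimer: CV-273565 expires on the earlier of 17 January 2035 and 21 March 2031.

March 21, 2031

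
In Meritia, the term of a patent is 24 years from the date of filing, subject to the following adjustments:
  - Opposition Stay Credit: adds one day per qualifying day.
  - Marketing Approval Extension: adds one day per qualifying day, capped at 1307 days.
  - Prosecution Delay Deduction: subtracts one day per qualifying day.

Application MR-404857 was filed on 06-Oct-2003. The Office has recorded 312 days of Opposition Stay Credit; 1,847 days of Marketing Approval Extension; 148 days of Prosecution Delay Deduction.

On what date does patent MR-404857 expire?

2031-10-16

Base term: filing date + 24 years → 6 October 2027.
Opposition Stay Credit: +312 days → 13 August 2028.
Marketing Approval Extension: 1847 days claimed exceeds the 1307-day cap, so +1307 days → 12 March 2032.
Prosecution Delay Deduction: −148 days → 16 October 2031.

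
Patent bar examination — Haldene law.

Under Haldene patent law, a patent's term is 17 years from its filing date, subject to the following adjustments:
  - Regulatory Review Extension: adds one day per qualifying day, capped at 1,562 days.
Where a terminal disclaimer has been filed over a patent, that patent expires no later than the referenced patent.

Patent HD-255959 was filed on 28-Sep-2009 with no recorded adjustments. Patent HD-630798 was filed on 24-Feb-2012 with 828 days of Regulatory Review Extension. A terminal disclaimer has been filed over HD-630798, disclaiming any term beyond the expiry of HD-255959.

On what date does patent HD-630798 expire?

September 28, 2026

Natural term of HD-630798:
  Base: filing + 17 years → 24 February 2029.
  Regulatory Review Extension: 828 days (within the 1562-day cap) → +828 days → 2 June 2031.
Expiry of referenced patent HD-255959:
  Base: filing + 17 years → 28 September 2026.
Terminal disclaimer: HD-630798 expires on the earlier of 2 June 2031 and 28 September 2026.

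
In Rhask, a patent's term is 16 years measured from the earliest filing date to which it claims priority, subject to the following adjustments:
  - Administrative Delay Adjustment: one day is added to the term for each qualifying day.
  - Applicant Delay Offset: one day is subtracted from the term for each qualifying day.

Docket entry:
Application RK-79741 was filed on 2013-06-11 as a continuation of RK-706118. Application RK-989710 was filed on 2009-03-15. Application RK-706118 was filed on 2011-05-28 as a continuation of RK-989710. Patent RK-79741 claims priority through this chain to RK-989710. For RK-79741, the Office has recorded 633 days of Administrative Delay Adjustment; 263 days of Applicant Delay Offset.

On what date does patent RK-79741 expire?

2026-03-20

Earliest priority filing: 15 March 2009.
Base term: 15 March 2009 + 16 years → 15 March 2025.
Administrative Delay Adjustment: +633 days → 8 December 2026.
Applicant Delay Offset: −263 days → 20 March 2026.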